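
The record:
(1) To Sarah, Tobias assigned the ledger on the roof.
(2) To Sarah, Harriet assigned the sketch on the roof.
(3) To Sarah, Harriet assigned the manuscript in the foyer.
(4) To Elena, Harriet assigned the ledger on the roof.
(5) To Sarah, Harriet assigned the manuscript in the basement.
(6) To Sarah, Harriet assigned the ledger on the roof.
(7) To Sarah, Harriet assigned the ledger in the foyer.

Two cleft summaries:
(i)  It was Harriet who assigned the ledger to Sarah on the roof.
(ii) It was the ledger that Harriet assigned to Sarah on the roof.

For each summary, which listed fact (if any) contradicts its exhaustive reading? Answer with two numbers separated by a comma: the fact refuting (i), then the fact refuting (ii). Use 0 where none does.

Summary (i) focuses "Harriet" (the agent); background the ledger as thing and Sarah as recipient and on the roof as setting. Fact (1) matches that background with agent = Tobias — refutes (i).
Summary (ii) focuses "the ledger" (the thing); background Harriet as agent and Sarah as recipient and on the roof as setting. Fact (2) matches that background with thing = the sketch — refutes (ii).

1, 2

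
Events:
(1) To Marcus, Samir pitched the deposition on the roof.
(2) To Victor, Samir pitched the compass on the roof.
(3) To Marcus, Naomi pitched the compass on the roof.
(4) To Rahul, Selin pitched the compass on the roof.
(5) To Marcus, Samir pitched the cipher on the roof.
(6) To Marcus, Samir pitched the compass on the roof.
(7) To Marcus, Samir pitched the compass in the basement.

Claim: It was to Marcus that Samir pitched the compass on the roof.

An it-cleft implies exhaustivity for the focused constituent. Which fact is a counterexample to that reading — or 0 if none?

2

Focus of the cleft: "Marcus" (the recipient). Presupposed background: same agent, thing, setting (Samir / the compass / on the roof).
The exhaustive reading says no other recipient fits that background.
Fact (2) shares the background but with recipient = Victor; exhaustivity is violated.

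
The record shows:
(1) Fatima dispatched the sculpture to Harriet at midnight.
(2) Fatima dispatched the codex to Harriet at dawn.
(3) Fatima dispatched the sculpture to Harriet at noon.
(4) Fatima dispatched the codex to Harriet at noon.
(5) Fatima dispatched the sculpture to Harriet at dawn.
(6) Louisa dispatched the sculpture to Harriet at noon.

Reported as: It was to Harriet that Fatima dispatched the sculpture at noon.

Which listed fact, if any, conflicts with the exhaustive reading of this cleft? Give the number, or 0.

The cleft puts "Harriet" in focus and presupposes the open proposition with same agent, thing, setting (Fatima / the sculpture / at noon).
The exhaustive reading says no other recipient fits that background.
No listed fact matches the background with a different recipient. Exhaustivity holds.

0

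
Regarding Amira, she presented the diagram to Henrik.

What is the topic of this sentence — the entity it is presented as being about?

The construction explicitly marks "Amira" as what the sentence is about — the topic.
The remainder of the clause is the comment (what is said about the topic).

Amira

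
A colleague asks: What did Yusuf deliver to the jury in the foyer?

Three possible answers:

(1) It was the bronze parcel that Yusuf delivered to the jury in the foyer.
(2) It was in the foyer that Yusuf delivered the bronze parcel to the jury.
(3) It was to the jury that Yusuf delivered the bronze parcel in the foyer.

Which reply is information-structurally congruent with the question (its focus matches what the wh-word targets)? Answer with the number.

The question word "what" targets the direct object.
Option (1) clefts "the bronze parcel" — that matches what the question asks about.
Option (2) clefts "in the foyer" — the location, not what was asked.
Option (3) clefts "to the jury" — the recipient, not what was asked.
So the congruent reply is (1).

1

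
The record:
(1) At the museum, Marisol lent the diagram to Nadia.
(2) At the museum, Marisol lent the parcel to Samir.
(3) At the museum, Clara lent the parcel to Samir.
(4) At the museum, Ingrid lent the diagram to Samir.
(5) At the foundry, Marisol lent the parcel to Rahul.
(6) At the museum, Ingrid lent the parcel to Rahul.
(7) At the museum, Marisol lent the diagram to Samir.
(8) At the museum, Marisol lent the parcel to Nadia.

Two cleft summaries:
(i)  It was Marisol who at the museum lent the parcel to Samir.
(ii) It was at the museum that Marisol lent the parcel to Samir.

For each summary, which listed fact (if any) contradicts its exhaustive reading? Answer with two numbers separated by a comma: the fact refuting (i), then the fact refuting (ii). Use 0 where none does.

3, 0

(i): focus "Marisol". Looking for the parcel as thing and Samir as recipient and at the museum as setting with some other agent — fact (3) has Clara there. Refuted.
(ii): focus "at the museum". No fact shares Marisol as agent and the parcel as thing and Samir as recipient with a different setting. 0.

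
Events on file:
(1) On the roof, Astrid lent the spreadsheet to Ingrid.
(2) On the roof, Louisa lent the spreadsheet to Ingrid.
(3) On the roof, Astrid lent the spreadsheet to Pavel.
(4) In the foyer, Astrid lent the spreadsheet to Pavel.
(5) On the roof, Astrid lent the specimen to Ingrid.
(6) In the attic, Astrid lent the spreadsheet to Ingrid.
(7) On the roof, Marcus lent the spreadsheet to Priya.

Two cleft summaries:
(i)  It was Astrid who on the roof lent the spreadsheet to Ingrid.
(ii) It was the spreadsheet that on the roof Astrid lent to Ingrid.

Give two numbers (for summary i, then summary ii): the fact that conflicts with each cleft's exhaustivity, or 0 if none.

Summary (i) focuses "Astrid" (the agent); background the spreadsheet as thing and Ingrid as recipient and on the roof as setting. Fact (2) matches that background with agent = Louisa — refutes (i).
Summary (ii) focuses "the spreadsheet" (the thing); background Astrid as agent and Ingrid as recipient and on the roof as setting. Fact (5) matches that background with thing = the specimen — refutes (ii).

2, 5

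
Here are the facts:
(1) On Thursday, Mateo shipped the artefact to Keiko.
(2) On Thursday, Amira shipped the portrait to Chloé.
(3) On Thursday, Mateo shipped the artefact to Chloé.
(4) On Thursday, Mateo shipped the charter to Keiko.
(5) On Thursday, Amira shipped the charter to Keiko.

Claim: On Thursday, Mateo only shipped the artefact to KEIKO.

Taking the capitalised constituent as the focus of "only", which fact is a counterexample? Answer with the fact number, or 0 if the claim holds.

3

The capitals mark "Keiko" as focus. So "only" rules out other recipients, with the rest (agent = Mateo, thing = the artefact, setting = on Thursday) as background.
Fact (3) matches on agent = Mateo, thing = the artefact, setting = on Thursday, but has recipient = Chloé instead. That refutes the claim.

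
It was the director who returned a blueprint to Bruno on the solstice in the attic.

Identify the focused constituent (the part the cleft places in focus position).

In an it-cleft "It was X that/who ...", the clefted constituent X is the focus; the that/who-clause expresses the presupposed open proposition.
Here the focus is "the director". The backgrounded (presupposed) material includes "a blueprint", "to Bruno", "in the attic" and "on the solstice".

the director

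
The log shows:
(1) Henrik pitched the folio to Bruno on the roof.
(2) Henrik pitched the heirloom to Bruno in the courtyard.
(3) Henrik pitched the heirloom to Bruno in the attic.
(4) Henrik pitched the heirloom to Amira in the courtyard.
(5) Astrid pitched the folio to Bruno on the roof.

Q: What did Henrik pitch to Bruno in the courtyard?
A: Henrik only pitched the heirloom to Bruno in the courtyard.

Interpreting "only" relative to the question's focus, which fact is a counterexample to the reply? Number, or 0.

Answering "What did ...?" puts focus on the thing — here, "the heirloom".
So "only" ranges over things; the rest (agent = Henrik, recipient = Bruno, setting = in the courtyard) is presupposed.
No fact keeps agent = Henrik, recipient = Bruno, setting = in the courtyard while changing the thing; every other fact differs on something backgrounded. The reply stands.
(Fact (4) would refute a reading with focus on the recipient — but that is not what the question asks.)

0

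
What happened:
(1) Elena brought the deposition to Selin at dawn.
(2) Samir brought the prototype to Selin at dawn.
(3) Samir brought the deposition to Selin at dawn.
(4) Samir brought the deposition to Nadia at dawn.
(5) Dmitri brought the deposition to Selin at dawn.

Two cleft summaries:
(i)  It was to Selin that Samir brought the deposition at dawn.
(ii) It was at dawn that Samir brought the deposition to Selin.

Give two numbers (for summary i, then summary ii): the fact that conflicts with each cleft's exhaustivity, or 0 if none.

Summary (i) focuses "Selin" (the recipient); background agent = Samir, thing = the deposition, setting = at dawn. Fact (4) matches that background with recipient = Nadia — refutes (i).
Summary (ii) focuses "at dawn" (the setting); background agent = Samir, thing = the deposition, recipient = Selin. No fact matches that background with a different setting, so 0.

4, 0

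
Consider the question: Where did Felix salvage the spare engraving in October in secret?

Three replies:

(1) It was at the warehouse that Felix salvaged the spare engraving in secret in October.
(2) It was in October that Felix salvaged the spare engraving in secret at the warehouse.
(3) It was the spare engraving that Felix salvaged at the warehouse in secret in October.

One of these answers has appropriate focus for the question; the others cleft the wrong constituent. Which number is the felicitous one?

The question word "where" targets the location.
Option (1) clefts "at the warehouse" — that matches what the question asks about.
Option (2) clefts "in October" — the time, not what was asked.
Option (3) clefts "the spare engraving" — the direct object, not what was asked.
So the congruent reply is (1).

1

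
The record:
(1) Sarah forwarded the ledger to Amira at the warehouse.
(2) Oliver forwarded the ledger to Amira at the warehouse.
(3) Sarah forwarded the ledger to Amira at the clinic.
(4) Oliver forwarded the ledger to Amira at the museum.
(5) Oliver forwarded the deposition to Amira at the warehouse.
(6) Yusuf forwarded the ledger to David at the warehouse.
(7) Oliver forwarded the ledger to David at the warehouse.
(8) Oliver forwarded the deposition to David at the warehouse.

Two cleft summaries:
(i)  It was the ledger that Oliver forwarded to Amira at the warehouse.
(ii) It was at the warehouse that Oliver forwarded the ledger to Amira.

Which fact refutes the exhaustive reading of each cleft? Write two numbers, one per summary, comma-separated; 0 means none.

5, 4

(i): focus "the ledger". Looking for Oliver as agent and Amira as recipient and at the warehouse as setting with some other thing — fact (5) has the deposition there. Refuted.
(ii): focus "at the warehouse". Looking for Oliver as agent and the ledger as thing and Amira as recipient with some other setting — fact (4) has at the museum there. Refuted.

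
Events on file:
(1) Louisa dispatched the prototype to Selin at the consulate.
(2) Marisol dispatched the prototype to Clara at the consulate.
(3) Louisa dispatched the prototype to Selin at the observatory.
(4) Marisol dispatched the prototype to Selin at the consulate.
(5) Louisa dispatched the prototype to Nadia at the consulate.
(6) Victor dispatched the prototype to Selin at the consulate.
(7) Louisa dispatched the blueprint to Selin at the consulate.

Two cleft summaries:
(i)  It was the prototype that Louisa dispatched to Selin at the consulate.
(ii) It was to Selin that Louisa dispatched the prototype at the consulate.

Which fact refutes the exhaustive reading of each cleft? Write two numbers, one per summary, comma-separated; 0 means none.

7, 5

(i): focus "the prototype". Looking for agent = Louisa, recipient = Selin, setting = at the consulate with some other thing — fact (7) has the blueprint there. Refuted.
(ii): focus "Selin". Looking for agent = Louisa, thing = the prototype, setting = at the consulate with some other recipient — fact (5) has Nadia there. Refuted.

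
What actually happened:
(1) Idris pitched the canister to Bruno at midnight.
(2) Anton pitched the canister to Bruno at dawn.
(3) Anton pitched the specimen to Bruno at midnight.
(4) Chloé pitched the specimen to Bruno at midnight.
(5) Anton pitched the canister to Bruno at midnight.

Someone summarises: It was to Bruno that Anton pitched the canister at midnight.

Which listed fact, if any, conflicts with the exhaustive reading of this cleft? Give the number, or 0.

The cleft puts "Bruno" in focus and presupposes the open proposition with agent = Anton, thing = the canister, setting = at midnight.
The exhaustive reading says no other recipient fits that background.
Every other fact differs from the presupposition on some backgrounded slot, so none challenges the exhaustivity.

0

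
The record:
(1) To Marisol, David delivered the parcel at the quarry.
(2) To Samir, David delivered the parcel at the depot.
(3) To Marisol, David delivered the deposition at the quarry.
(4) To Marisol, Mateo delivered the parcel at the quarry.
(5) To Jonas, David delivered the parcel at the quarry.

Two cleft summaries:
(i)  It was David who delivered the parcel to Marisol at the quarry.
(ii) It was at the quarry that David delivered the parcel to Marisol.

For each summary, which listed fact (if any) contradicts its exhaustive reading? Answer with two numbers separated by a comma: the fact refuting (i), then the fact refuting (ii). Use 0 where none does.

4, 0

(i): focus "David". Looking for thing = the parcel, recipient = Marisol, setting = at the quarry with some other agent — fact (4) has Mateo there. Refuted.
(ii): focus "at the quarry". No fact shares agent = David, thing = the parcel, recipient = Marisol with a different setting. 0.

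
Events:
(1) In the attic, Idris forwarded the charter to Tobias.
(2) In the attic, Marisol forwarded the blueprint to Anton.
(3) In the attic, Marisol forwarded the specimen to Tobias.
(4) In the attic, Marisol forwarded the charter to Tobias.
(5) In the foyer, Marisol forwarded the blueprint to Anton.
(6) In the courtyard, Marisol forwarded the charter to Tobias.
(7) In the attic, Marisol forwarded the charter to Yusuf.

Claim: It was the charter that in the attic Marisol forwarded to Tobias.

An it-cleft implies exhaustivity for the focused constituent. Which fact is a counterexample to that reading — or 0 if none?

3

Focus of the cleft: "the charter" (the thing). Presupposed background: agent = Marisol, recipient = Tobias, setting = in the attic.
The exhaustive reading says no other thing fits that background.
But fact (3) also has agent = Marisol, recipient = Tobias, setting = in the attic, with thing = the specimen — so the exhaustive reading fails.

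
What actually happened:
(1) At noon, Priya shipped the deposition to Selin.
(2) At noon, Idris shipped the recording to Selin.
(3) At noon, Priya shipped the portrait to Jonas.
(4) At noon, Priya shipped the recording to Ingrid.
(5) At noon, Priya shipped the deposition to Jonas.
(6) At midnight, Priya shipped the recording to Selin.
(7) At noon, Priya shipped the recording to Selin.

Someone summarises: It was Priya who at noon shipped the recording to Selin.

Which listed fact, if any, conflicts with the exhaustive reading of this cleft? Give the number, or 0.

The cleft puts "Priya" in focus and presupposes the open proposition with thing = the recording, recipient = Selin, setting = at noon.
The exhaustive reading says no other agent fits that background.
But fact (2) also has thing = the recording, recipient = Selin, setting = at noon, with agent = Idris — so the exhaustive reading fails.

2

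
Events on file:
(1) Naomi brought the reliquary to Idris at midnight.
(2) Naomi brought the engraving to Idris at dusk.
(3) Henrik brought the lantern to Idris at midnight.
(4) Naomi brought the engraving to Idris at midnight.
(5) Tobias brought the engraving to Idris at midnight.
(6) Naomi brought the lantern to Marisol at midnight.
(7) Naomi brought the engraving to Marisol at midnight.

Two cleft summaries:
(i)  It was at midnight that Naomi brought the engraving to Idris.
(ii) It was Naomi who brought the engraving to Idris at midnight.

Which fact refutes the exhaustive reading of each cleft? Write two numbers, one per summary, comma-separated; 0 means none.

2, 5

Summary (i) focuses "at midnight" (the setting); background Naomi as agent and the engraving as thing and Idris as recipient. Fact (2) matches that background with setting = at dusk — refutes (i).
Summary (ii) focuses "Naomi" (the agent); background the engraving as thing and Idris as recipient and at midnight as setting. Fact (5) matches that background with agent = Tobias — refutes (ii).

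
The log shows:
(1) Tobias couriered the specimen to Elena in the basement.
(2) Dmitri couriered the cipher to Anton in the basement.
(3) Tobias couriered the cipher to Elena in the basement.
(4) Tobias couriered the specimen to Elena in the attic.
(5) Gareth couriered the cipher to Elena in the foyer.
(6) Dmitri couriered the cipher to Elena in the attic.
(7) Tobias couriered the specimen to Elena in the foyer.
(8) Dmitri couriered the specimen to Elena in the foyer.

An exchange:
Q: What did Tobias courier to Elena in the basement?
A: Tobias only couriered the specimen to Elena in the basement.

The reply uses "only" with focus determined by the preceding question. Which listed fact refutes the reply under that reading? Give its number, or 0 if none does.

The question "What did ...?" targets the thing, so in the reply the focus falls on "the specimen".
"Only" then excludes alternative things while the background — Tobias as agent and Elena as recipient and in the basement as setting — is held fixed.
Fact (3) keeps Tobias as agent and Elena as recipient and in the basement as setting but has thing = the cipher; that refutes the reply.
(Fact (4) would refute a reading with focus on the setting — but that is not what the question asks.)

3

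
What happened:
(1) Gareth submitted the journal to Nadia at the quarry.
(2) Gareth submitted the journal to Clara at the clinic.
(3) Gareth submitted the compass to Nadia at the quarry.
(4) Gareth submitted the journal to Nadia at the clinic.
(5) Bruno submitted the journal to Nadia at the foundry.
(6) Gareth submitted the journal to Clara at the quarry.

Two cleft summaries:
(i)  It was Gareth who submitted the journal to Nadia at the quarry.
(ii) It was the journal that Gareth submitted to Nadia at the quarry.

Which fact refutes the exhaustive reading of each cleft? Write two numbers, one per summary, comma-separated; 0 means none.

0, 3

Summary (i) focuses "Gareth" (the agent); background the journal as thing and Nadia as recipient and at the quarry as setting. No fact matches that background with a different agent, so 0.
Summary (ii) focuses "the journal" (the thing); background Gareth as agent and Nadia as recipient and at the quarry as setting. Fact (3) matches that background with thing = the compass — refutes (ii).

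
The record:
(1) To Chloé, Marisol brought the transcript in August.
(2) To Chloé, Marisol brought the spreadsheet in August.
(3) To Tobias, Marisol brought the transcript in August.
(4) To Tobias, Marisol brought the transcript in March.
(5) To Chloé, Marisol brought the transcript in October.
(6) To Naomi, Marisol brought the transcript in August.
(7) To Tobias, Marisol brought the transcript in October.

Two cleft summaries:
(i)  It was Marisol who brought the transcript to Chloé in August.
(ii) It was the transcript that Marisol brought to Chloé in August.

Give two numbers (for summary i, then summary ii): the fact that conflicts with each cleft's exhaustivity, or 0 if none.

0, 2

Summary (i) focuses "Marisol" (the agent); background thing = the transcript, recipient = Chloé, setting = in August. No fact matches that background with a different agent, so 0.
Summary (ii) focuses "the transcript" (the thing); background agent = Marisol, recipient = Chloé, setting = in August. Fact (2) matches that background with thing = the spreadsheet — refutes (ii).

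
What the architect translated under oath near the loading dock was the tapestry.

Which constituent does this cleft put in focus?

In a pseudo-cleft "What ... was X", the post-copular constituent X is the focus.
Here the focus is "the tapestry". The backgrounded (presupposed) material includes "the architect", "near the loading dock" and "under oath".

the tapestry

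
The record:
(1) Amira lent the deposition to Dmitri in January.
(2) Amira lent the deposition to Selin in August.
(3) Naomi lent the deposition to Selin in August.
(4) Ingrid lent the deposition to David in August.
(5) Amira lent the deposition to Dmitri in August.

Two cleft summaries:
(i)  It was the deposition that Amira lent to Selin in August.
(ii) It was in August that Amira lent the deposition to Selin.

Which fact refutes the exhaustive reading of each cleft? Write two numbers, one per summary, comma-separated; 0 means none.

0, 0

(i): focus "the deposition". No fact shares Amira as agent and Selin as recipient and in August as setting with a different thing. 0.
(ii): focus "in August". No fact shares Amira as agent and the deposition as thing and Selin as recipient with a different setting. 0.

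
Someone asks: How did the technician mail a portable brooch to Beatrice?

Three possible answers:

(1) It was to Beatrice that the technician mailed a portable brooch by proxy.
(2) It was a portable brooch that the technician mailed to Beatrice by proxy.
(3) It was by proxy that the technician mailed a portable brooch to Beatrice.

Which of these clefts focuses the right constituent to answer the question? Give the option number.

The question word "how" targets the manner.
Option (1) clefts "to Beatrice" — the recipient, not what was asked.
Option (2) clefts "a portable brooch" — the direct object, not what was asked.
Option (3) clefts "by proxy" — that matches what the question asks about.
So the congruent reply is (3).

3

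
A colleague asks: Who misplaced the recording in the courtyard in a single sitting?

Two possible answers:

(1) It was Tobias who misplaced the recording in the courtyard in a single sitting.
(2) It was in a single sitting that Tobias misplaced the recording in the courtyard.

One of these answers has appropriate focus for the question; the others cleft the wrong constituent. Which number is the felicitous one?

1

The question word "who" targets the subject (agent).
Option (1) clefts "Tobias" — that matches what the question asks about.
Option (2) clefts "in a single sitting" — the manner, not what was asked.
So the congruent reply is (1).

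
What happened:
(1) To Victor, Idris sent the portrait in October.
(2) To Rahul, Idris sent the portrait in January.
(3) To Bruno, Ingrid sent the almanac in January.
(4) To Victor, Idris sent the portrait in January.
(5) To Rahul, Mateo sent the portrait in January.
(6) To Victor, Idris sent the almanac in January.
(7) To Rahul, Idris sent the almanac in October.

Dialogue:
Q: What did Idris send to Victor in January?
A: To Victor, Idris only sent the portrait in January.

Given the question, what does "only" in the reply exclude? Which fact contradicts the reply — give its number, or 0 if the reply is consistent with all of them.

6

Answering "What did ...?" puts focus on the thing — here, "the portrait".
So "only" ranges over things; the rest (same agent, recipient, setting (Idris / Victor / in January)) is presupposed.
Fact (6) keeps same agent, recipient, setting (Idris / Victor / in January) but has thing = the almanac; that refutes the reply.
(Fact (1) would refute a reading with focus on the setting — but that is not what the question asks.)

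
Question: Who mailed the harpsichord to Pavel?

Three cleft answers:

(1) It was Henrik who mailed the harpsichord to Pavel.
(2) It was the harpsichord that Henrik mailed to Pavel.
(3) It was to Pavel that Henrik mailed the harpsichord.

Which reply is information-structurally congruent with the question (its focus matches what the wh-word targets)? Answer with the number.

1

The question word "who" targets the subject (agent).
Option (1) clefts "Henrik" — that matches what the question asks about.
Option (2) clefts "the harpsichord" — the direct object, not what was asked.
Option (3) clefts "to Pavel" — the recipient, not what was asked.
So the congruent reply is (1).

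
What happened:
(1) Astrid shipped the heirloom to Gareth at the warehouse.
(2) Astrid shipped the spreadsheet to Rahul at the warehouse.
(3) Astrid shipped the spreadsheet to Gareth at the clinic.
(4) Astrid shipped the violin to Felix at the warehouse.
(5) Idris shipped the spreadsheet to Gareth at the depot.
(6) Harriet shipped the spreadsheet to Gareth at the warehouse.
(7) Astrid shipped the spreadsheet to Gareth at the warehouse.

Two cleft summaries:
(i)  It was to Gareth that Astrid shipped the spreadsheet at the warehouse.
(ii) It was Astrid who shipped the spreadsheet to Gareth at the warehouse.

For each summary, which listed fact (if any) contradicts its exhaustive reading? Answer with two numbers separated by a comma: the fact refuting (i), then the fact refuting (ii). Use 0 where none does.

Summary (i) focuses "Gareth" (the recipient); background Astrid as agent and the spreadsheet as thing and at the warehouse as setting. Fact (2) matches that background with recipient = Rahul — refutes (i).
Summary (ii) focuses "Astrid" (the agent); background the spreadsheet as thing and Gareth as recipient and at the warehouse as setting. Fact (6) matches that background with agent = Harriet — refutes (ii).

2, 6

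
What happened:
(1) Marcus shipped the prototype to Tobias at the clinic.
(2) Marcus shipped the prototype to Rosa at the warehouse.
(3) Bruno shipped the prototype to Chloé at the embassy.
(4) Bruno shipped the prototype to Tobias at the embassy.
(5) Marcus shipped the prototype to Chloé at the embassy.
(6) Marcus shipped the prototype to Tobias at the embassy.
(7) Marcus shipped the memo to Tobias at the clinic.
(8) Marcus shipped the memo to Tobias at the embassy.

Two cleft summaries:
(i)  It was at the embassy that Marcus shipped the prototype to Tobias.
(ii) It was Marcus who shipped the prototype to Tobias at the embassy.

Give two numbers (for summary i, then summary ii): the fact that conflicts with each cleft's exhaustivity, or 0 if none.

Summary (i) focuses "at the embassy" (the setting); background Marcus as agent and the prototype as thing and Tobias as recipient. Fact (1) matches that background with setting = at the clinic — refutes (i).
Summary (ii) focuses "Marcus" (the agent); background the prototype as thing and Tobias as recipient and at the embassy as setting. Fact (4) matches that background with agent = Bruno — refutes (ii).

1, 4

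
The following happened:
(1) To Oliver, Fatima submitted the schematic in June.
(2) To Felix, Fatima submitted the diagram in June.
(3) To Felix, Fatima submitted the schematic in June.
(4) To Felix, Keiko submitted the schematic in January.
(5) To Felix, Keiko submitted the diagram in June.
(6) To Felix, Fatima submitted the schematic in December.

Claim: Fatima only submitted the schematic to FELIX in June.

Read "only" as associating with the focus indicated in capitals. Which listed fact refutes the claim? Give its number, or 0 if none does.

1

Focus (in capitals) is "Felix" — the recipient. "Only" excludes alternative recipients while holding fixed Fatima as agent and the schematic as thing and in June as setting.
Fact (1) matches on Fatima as agent and the schematic as thing and in June as setting, but has recipient = Oliver instead. That refutes the claim.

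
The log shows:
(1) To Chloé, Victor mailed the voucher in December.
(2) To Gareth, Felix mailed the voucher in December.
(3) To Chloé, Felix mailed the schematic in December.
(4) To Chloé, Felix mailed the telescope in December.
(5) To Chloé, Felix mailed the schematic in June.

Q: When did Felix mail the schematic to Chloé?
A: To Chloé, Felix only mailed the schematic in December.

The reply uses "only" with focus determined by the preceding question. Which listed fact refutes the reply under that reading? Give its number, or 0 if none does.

5

The question "When did ...?" targets the setting, so in the reply the focus falls on "in December".
So "only" ranges over settings; the rest (agent = Felix, thing = the schematic, recipient = Chloé) is presupposed.
Fact (5) shares the background with a different setting (in June) — counterexample.
(Fact (4) would refute a reading with focus on the thing — but that is not what the question asks.)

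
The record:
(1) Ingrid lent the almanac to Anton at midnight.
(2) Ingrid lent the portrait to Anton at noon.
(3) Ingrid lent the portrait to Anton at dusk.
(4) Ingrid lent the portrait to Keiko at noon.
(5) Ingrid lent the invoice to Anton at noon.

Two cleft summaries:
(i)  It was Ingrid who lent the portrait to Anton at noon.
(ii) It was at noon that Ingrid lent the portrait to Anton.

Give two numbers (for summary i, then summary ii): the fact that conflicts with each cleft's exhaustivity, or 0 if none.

(i): focus "Ingrid". No fact shares thing = the portrait, recipient = Anton, setting = at noon with a different agent. 0.
(ii): focus "at noon". Looking for agent = Ingrid, thing = the portrait, recipient = Anton with some other setting — fact (3) has at dusk there. Refuted.

0, 3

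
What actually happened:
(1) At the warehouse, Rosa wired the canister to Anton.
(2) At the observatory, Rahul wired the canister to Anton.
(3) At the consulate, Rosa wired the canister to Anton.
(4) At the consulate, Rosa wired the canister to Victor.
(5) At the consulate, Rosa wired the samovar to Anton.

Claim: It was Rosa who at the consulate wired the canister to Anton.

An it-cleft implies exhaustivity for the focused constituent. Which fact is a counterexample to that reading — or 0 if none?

The cleft puts "Rosa" in focus and presupposes the open proposition with same thing, recipient, setting (the canister / Anton / at the consulate).
The exhaustive reading says no other agent fits that background.
No listed fact matches the background with a different agent. Exhaustivity holds.

0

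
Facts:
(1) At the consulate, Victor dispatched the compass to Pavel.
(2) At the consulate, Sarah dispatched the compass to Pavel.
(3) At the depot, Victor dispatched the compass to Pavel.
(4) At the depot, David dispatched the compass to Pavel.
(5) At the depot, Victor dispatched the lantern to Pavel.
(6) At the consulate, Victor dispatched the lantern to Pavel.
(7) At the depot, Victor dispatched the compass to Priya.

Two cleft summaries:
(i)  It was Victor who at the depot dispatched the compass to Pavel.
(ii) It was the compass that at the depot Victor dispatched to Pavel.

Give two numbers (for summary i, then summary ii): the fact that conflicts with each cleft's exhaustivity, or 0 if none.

Summary (i) focuses "Victor" (the agent); background same thing, recipient, setting (the compass / Pavel / at the depot). Fact (4) matches that background with agent = David — refutes (i).
Summary (ii) focuses "the compass" (the thing); background same agent, recipient, setting (Victor / Pavel / at the depot). Fact (5) matches that background with thing = the lantern — refutes (ii).

4, 5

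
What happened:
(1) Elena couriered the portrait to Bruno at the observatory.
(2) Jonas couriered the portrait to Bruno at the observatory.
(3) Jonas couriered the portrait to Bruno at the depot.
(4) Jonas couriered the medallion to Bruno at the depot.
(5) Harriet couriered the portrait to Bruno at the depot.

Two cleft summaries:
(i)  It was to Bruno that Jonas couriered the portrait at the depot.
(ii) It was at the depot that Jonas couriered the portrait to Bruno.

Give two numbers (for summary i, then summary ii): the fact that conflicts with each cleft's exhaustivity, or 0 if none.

Summary (i) focuses "Bruno" (the recipient); background same agent, thing, setting (Jonas / the portrait / at the depot). No fact matches that background with a different recipient, so 0.
Summary (ii) focuses "at the depot" (the setting); background same agent, thing, recipient (Jonas / the portrait / Bruno). Fact (2) matches that background with setting = at the observatory — refutes (ii).

0, 2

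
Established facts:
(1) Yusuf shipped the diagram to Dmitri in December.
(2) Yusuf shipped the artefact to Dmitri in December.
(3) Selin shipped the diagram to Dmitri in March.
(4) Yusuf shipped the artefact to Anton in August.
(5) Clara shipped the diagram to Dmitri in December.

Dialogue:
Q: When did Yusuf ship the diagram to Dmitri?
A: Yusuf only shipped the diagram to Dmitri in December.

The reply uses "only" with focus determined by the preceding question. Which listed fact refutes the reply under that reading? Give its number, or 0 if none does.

The question "When did ...?" targets the setting, so in the reply the focus falls on "in December".
So "only" ranges over settings; the rest (agent = Yusuf, thing = the diagram, recipient = Dmitri) is presupposed.
No listed fact shares that background with another setting. Nothing contradicts the reply.
(Fact (2) would refute a reading with focus on the thing — but that is not what the question asks.)

0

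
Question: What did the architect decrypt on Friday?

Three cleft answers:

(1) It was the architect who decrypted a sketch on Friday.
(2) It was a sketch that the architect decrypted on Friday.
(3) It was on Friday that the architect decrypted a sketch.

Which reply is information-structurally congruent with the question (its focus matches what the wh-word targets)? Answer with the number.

The question word "what" targets the direct object.
Option (1) clefts "the architect" — the subject (agent), not what was asked.
Option (2) clefts "a sketch" — that matches what the question asks about.
Option (3) clefts "on Friday" — the time, not what was asked.
So the congruent reply is (2).

2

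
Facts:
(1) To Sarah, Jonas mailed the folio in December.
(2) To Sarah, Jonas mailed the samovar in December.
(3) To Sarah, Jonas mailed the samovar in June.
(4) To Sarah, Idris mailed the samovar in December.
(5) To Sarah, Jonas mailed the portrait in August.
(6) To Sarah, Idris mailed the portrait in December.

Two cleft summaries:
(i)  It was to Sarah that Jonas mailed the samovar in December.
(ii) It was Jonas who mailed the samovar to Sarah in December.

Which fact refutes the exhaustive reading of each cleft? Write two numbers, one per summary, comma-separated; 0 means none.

0, 4

Summary (i) focuses "Sarah" (the recipient); background same agent, thing, setting (Jonas / the samovar / in December). No fact matches that background with a different recipient, so 0.
Summary (ii) focuses "Jonas" (the agent); background same thing, recipient, setting (the samovar / Sarah / in December). Fact (4) matches that background with agent = Idris — refutes (ii).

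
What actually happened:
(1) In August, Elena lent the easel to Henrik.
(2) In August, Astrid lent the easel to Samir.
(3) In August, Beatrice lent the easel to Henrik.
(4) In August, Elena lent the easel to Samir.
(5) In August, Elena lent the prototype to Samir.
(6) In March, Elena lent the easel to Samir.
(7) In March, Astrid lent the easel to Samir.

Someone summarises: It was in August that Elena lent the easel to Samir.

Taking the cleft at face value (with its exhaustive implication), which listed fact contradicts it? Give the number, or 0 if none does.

The cleft puts "in August" in focus and presupposes the open proposition with agent = Elena, thing = the easel, recipient = Samir.
Exhaustivity: in August is the only setting satisfying that background.
But fact (6) also has agent = Elena, thing = the easel, recipient = Samir, with setting = in March — so the exhaustive reading fails.

6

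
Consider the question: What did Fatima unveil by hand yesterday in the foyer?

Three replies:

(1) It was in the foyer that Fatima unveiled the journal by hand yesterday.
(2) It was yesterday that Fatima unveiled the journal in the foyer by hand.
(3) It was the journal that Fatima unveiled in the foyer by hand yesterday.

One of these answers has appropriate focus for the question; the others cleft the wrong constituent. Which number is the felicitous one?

The question word "what" targets the direct object.
Option (1) clefts "in the foyer" — the location, not what was asked.
Option (2) clefts "yesterday" — the time, not what was asked.
Option (3) clefts "the journal" — that matches what the question asks about.
So the congruent reply is (3).

3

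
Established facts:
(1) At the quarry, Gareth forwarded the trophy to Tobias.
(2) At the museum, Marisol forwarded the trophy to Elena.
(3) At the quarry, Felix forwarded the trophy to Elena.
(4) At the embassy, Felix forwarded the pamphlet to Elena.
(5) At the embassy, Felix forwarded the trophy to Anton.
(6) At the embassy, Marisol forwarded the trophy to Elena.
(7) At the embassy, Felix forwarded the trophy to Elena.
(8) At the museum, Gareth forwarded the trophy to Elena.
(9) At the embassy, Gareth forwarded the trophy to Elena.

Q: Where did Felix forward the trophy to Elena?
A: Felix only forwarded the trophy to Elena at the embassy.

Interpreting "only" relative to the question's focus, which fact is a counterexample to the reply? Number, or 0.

3

The question "Where did ...?" targets the setting, so in the reply the focus falls on "at the embassy".
So "only" ranges over settings; the rest (agent = Felix, thing = the trophy, recipient = Elena) is presupposed.
Fact (3) keeps agent = Felix, thing = the trophy, recipient = Elena but has setting = at the quarry; that refutes the reply.
(Fact (5) would refute a reading with focus on the recipient — but that is not what the question asks.)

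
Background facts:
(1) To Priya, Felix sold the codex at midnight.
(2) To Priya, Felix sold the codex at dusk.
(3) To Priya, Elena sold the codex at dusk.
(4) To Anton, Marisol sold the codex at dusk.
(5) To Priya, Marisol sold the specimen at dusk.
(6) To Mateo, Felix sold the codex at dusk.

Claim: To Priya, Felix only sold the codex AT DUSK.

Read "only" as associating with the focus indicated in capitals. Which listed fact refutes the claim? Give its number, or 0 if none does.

1

Focus (in capitals) is "at dusk" — the setting. "Only" excludes alternative settings while holding fixed agent = Felix, thing = the codex, recipient = Priya.
Fact (1) matches on agent = Felix, thing = the codex, recipient = Priya, but has setting = at midnight instead. That refutes the claim.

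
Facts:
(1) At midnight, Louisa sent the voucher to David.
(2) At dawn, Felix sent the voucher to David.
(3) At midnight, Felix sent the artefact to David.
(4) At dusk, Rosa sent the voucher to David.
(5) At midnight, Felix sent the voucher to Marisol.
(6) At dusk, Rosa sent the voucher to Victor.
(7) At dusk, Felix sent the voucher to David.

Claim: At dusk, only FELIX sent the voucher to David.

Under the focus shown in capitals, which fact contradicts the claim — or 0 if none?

Focus (in capitals) is "Felix" — the agent. "Only" excludes alternative agents while holding fixed same thing, recipient, setting (the voucher / David / at dusk).
Fact (4) matches on same thing, recipient, setting (the voucher / David / at dusk), but has agent = Rosa instead. That refutes the claim.

4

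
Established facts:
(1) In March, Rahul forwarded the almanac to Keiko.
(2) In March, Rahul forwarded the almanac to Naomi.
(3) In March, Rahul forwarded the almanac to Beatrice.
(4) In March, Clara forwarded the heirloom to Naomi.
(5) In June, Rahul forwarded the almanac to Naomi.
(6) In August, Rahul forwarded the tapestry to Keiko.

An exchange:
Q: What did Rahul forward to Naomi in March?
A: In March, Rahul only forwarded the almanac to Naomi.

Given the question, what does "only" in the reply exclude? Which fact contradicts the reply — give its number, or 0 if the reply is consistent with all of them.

The question "What did ...?" targets the thing, so in the reply the focus falls on "the almanac".
"Only" then excludes alternative things while the background — Rahul as agent and Naomi as recipient and in March as setting — is held fixed.
No listed fact shares that background with another thing. Nothing contradicts the reply.
(Fact (1) would refute a reading with focus on the recipient — but that is not what the question asks.)

0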